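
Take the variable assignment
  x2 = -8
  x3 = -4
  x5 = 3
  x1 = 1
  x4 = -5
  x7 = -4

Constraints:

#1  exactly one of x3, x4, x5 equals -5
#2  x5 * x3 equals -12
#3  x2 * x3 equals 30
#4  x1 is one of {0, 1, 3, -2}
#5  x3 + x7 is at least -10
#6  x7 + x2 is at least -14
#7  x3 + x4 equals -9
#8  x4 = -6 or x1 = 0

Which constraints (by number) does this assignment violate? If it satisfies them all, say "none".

#1 x3=-4, x4=-5, x5=3; 1 of them equals -5 — OK.
#2 x5 * x3 = 3 * (-4) = -12 — OK.
#3 x2 * x3 = -8 * (-4) = 32, not 30 — violated.
#4 x1 = 1 is in {0, 1, 3, -2} — OK.
#5 x3 + x7 = -4 + (-4) = -8; -8 ≥ -10 — OK.
#6 x7 + x2 = -4 + (-8) = -12; -12 ≥ -14 — OK.
#7 x3 + x4 = -4 + (-5) = -9 — OK.
#8 x4 = -5 ≠ -6 and x1 = 1 ≠ 0; both disjuncts false — violated.

The assignment fails constraints 3, 8.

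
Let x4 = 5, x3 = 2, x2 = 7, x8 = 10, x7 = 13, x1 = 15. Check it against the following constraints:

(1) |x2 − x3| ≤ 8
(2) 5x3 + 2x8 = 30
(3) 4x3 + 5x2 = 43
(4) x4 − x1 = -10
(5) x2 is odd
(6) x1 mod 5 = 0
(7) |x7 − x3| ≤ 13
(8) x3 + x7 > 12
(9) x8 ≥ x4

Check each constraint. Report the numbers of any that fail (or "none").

The assignment satisfies every constraint.

(1) |7 − 2| = 5; 5 ≤ 8 — holds.
(2) 5x3 + 2x8 = 5(2) + 2(10) = 30 — holds.
(3) 4x3 + 5x2 = 4(2) + 5(7) = 43 — holds.
(4) x4 − x1 = 5 − 15 = -10 — holds.
(5) x2 = 7 is odd — holds.
(6) 15 mod 5 = 0 — holds.
(7) |13 − 2| = 11; 11 ≤ 13 — holds.
(8) x3 + x7 = 2 + 13 = 15; 15 > 12 — holds.
(9) x8 = 10, x4 = 5; 10 ≥ 5 — holds.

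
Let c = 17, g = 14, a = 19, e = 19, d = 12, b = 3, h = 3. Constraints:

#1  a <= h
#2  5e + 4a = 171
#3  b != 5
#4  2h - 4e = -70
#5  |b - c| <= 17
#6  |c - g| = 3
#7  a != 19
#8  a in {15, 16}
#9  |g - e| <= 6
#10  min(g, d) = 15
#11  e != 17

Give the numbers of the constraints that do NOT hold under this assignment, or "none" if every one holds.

Constraints 1, 7, 8, and 10 do not hold.

#1 a = 19, h = 3; 19 > 3 (want ≤)  ✗
#2 5e + 4a = 5(19) + 4(19) = 171  ✓
#3 b = 3, and 3 ≠ 5  ✓
#4 2h - 4e = 2(3) - 4(19) = -70  ✓
#5 |3 - 17| = 14; 14 ≤ 17  ✓
#6 |17 - 14| = 3  ✓
#7 a = 19, but 19 is required to differ  ✗
#8 a = 19 is not in {15, 16}  ✗
#9 |14 - 19| = 5; 5 ≤ 6  ✓
#10 min(14, 12) = 12, not 15  ✗
#11 e = 19, and 19 ≠ 17  ✓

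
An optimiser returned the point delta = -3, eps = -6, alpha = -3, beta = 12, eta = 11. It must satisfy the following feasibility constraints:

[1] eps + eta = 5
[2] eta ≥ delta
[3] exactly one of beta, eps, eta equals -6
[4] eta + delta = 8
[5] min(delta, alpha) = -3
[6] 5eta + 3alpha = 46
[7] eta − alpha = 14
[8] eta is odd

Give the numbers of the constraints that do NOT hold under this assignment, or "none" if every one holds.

The assignment satisfies every constraint.

[1] eps + eta = -6 + 11 = 5  yes
[2] eta = 11, delta = -3; 11 ≥ -3  yes
[3] beta=12, eps=-6, eta=11; 1 of them equals -6  yes
[4] eta + delta = 11 + (-3) = 8  yes
[5] min(-3, -3) = -3  yes
[6] 5eta + 3alpha = 5(11) + 3(-3) = 46  yes
[7] eta − alpha = 11 − (-3) = 14  yes
[8] eta = 11 is odd  yes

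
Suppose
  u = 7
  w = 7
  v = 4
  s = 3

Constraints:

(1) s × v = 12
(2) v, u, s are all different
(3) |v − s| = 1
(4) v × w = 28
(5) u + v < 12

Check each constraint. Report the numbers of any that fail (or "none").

(1) s × v = 3 × 4 = 12  OK
(2) values 4, 7, 3 are pairwise distinct  OK
(3) |4 − 3| = 1  OK
(4) v × w = 4 × 7 = 28  OK
(5) u + v = 7 + 4 = 11; 11 < 12  OK

None — every constraint holds.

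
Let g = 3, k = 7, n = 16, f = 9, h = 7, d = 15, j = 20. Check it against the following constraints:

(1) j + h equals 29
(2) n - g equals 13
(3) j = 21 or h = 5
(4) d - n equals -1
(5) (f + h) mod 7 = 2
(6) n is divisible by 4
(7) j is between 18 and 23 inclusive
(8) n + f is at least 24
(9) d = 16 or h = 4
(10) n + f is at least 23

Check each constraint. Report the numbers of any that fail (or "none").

Constraints 1, 3, and 9 are violated.

(1) j + h = 20 + 7 = 27, not 29  false
(2) n - g = 16 - 3 = 13  true
(3) j = 20 ≠ 21 and h = 7 ≠ 5; both disjuncts false  false
(4) d - n = 15 - 16 = -1  true
(5) f + h = 16; 16 mod 7 = 2  true
(6) 16 / 4 = 4, so 4 divides 16  true
(7) j = 20 lies in [18, 23]  true
(8) n + f = 16 + 9 = 25; 25 ≥ 24  true
(9) d = 15 ≠ 16 and h = 7 ≠ 4; both disjuncts false  false
(10) n + f = 16 + 9 = 25; 25 ≥ 23  true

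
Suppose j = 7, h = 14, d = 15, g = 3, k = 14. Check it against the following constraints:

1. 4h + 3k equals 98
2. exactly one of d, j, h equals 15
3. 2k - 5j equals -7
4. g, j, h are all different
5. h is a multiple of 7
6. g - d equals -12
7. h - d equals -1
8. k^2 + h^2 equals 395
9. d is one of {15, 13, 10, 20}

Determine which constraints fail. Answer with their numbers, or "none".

Constraint 8 does not hold.

1. 4h + 3k = 4(14) + 3(14) = 98 — OK.
2. d=15, j=7, h=14; 1 of them equals 15 — OK.
3. 2k - 5j = 2(14) - 5(7) = -7 — OK.
4. values 3, 7, 14 are pairwise distinct — OK.
5. 14 / 7 = 2, so 7 divides 14 — OK.
6. g - d = 3 - 15 = -12 — OK.
7. h - d = 14 - 15 = -1 — OK.
8. k^2 + h^2 = 14^2 + 14^2 = 196 + 196 = 392, not 395 — violated.
9. d = 15 is in {15, 13, 10, 20} — OK.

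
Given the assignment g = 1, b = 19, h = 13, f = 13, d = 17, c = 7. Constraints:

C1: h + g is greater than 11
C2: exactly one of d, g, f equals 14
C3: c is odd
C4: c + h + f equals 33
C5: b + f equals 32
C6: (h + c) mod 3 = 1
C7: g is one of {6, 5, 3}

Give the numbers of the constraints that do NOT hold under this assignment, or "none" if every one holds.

C1: h + g = 13 + 1 = 14; 14 > 11 — satisfied.
C2: d=17, g=1, f=13; 0 of them equal 14, not exactly one — violated.
C3: c = 7 is odd — satisfied.
C4: c + h + f = 7 + 13 + 13 = 33 — satisfied.
C5: b + f = 19 + 13 = 32 — satisfied.
C6: h + c = 20; 20 mod 3 = 2, not 1 — violated.
C7: g = 1 is not in {6, 5, 3} — violated.

Constraints 2, 6, and 7 are violated.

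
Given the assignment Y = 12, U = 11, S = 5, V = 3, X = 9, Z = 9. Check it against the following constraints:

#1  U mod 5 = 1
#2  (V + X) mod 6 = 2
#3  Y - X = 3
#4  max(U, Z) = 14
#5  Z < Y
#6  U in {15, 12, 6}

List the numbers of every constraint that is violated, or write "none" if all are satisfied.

Violated: 2, 4, 6.

#1 11 mod 5 = 1  yes
#2 V + X = 12; 12 mod 6 = 0, not 2  no
#3 Y - X = 12 - 9 = 3  yes
#4 max(11, 9) = 11, not 14  no
#5 Z = 9, Y = 12; 9 < 12  yes
#6 U = 11 is not in {15, 12, 6}  no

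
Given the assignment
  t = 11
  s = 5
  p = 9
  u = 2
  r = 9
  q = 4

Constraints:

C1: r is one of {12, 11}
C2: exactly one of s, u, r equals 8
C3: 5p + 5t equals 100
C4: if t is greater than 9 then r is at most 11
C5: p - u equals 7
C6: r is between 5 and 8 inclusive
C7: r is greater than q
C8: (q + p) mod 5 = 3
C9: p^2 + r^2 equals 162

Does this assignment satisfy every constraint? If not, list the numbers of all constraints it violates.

C1: r = 9 is not in {12, 11} — violated.
C2: s=5, u=2, r=9; 0 of them equal 8, not exactly one — violated.
C3: 5p + 5t = 5(9) + 5(11) = 100 — OK.
C4: t = 11 > 9, so we need r ≤ 11; r = 9 ≤ 11 — OK.
C5: p - u = 9 - 2 = 7 — OK.
C6: r = 9 is outside [5, 8] — violated.
C7: r = 9, q = 4; 9 > 4 — OK.
C8: q + p = 13; 13 mod 5 = 3 — OK.
C9: p^2 + r^2 = 9^2 + 9^2 = 81 + 81 = 162 — OK.

Constraints 1, 2, 6 are violated.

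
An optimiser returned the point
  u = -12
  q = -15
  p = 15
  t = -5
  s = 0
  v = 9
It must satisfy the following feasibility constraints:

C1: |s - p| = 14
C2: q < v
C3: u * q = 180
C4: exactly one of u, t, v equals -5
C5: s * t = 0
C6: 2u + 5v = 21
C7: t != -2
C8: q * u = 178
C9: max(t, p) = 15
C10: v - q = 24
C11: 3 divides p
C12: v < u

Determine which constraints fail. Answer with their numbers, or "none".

No — constraints 1, 8, 12 are not satisfied.

C1: |0 - 15| = 15, not 14 — violated.
C2: q = -15, v = 9; -15 < 9 — satisfied.
C3: u * q = -12 * (-15) = 180 — satisfied.
C4: u=-12, t=-5, v=9; 1 of them equals -5 — satisfied.
C5: s * t = 0 * (-5) = 0 — satisfied.
C6: 2u + 5v = 2(-12) + 5(9) = 21 — satisfied.
C7: t = -5, and -5 ≠ -2 — satisfied.
C8: q * u = -15 * (-12) = 180, not 178 — violated.
C9: max(-5, 15) = 15 — satisfied.
C10: v - q = 9 - (-15) = 24 — satisfied.
C11: 15 / 3 = 5, so 3 divides 15 — satisfied.
C12: v = 9, u = -12; 9 ≥ -12 (want <) — violated.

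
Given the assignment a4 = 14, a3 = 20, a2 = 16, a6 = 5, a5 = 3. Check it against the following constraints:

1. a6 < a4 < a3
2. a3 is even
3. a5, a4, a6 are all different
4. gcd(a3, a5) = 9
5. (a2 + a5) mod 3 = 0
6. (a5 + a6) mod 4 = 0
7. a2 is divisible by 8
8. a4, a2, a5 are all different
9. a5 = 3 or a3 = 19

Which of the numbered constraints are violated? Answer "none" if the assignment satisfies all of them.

1. values 5 < 14 < 20 — holds.
2. a3 = 20 is even — holds.
3. values 3, 14, 5 are pairwise distinct — holds.
4. gcd(20, 3) = 1, not 9 — fails.
5. a2 + a5 = 19; 19 mod 3 = 1, not 0 — fails.
6. a5 + a6 = 8; 8 mod 4 = 0 — holds.
7. 16 / 8 = 2, so 8 divides 16 — holds.
8. values 14, 16, 3 are pairwise distinct — holds.
9. a5 = 3 = 3 (first disjunct) — holds.

Constraints 4 and 5 are violated.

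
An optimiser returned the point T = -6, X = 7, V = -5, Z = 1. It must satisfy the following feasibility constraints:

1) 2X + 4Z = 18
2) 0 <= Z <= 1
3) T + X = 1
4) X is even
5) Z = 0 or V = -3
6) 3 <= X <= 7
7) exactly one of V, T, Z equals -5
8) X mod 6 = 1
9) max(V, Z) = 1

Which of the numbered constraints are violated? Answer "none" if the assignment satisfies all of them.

1) 2X + 4Z = 2(7) + 4(1) = 18 — OK.
2) Z = 1 lies in [0, 1] — OK.
3) T + X = -6 + 7 = 1 — OK.
4) X = 7 is odd — violated.
5) Z = 1 ≠ 0 and V = -5 ≠ -3; both disjuncts false — violated.
6) X = 7 lies in [3, 7] — OK.
7) V=-5, T=-6, Z=1; 1 of them equals -5 — OK.
8) 7 mod 6 = 1 — OK.
9) max(-5, 1) = 1 — OK.

The assignment fails constraints 4 and 5.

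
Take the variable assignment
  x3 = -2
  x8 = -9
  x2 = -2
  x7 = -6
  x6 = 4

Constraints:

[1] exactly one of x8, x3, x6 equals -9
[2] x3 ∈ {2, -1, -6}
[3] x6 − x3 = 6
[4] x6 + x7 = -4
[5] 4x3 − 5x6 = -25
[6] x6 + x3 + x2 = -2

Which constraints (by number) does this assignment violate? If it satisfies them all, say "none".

[1] x8=-9, x3=-2, x6=4; 1 of them equals -9 — holds.
[2] x3 = -2 is not in {2, -1, -6} — fails.
[3] x6 − x3 = 4 − (-2) = 6 — holds.
[4] x6 + x7 = 4 + (-6) = -2, not -4 — fails.
[5] 4x3 − 5x6 = 4(-2) − 5(4) = -28, not -25 — fails.
[6] x6 + x3 + x2 = 4 + (-2) + (-2) = 0, not -2 — fails.

Constraints 2, 4, 5, and 6 do not hold.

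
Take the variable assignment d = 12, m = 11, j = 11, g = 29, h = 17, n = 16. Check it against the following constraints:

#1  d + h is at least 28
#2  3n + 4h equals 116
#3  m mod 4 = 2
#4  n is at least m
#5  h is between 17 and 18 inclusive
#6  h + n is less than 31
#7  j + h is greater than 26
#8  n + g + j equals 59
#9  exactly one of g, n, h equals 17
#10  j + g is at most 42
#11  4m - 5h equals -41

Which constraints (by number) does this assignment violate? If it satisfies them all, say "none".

Constraints 3, 6, and 8 are violated.

#1 d + h = 12 + 17 = 29; 29 ≥ 28  ✓
#2 3n + 4h = 3(16) + 4(17) = 116  ✓
#3 11 mod 4 = 3, not 2  ✗
#4 n = 16, m = 11; 16 ≥ 11  ✓
#5 h = 17 lies in [17, 18]  ✓
#6 h + n = 17 + 16 = 33; 33 ≥ 31, bound 31 not met  ✗
#7 j + h = 11 + 17 = 28; 28 > 26  ✓
#8 n + g + j = 16 + 29 + 11 = 56, not 59  ✗
#9 g=29, n=16, h=17; 1 of them equals 17  ✓
#10 j + g = 11 + 29 = 40; 40 ≤ 42  ✓
#11 4m - 5h = 4(11) - 5(17) = -41  ✓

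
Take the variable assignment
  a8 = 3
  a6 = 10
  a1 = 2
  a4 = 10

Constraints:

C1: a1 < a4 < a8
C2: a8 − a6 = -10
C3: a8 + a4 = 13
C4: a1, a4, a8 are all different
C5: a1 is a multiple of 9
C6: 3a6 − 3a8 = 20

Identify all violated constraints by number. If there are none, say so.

C1: values 2, 10, 3; a4 = 10 is not < a8 = 3  fails
C2: a8 − a6 = 3 − 10 = -7, not -10  fails
C3: a8 + a4 = 3 + 10 = 13  holds
C4: values 2, 10, 3 are pairwise distinct  holds
C5: 2 = 9×0 + 2, so 9 does not divide 2  fails
C6: 3a6 − 3a8 = 3(10) − 3(3) = 21, not 20  fails

The assignment fails constraints 1, 2, 5, and 6.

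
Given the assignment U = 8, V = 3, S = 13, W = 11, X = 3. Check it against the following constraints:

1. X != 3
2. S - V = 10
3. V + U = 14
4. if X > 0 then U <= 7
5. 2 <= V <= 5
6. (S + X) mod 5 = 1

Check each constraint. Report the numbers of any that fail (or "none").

1. X = 3, but 3 is required to differ  false
2. S - V = 13 - 3 = 10  true
3. V + U = 3 + 8 = 11, not 14  false
4. X = 3 > 0, so we need U ≤ 7; but U = 8 > 7  false
5. V = 3 lies in [2, 5]  true
6. S + X = 16; 16 mod 5 = 1  true

The assignment fails constraints 1, 3, and 4.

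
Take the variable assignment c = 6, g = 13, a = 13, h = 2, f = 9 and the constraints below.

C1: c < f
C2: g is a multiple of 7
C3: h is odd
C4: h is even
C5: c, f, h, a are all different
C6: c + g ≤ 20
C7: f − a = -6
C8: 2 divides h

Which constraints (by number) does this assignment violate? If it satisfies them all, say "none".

No — constraints 2, 3, and 7 are not satisfied.

C1: c = 6, f = 9; 6 < 9  true
C2: 13 = 7×1 + 6, so 7 does not divide 13  false
C3: h = 2 is even  false
C4: h = 2 is even  true
C5: values 6, 9, 2, 13 are pairwise distinct  true
C6: c + g = 6 + 13 = 19; 19 ≤ 20  true
C7: f − a = 9 − 13 = -4, not -6  false
C8: 2 / 2 = 1, so 2 divides 2  true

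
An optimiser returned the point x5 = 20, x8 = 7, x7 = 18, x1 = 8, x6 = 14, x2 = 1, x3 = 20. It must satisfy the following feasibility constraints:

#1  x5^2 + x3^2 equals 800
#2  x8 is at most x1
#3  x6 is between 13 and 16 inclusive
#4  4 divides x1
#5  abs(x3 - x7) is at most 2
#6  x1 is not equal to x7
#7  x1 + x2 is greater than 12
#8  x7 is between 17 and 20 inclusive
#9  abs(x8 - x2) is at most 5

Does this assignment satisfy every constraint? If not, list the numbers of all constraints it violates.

The assignment fails constraints 7, 9.

#1 x5^2 + x3^2 = 20^2 + 20^2 = 400 + 400 = 800 — holds.
#2 x8 = 7, x1 = 8; 7 ≤ 8 — holds.
#3 x6 = 14 lies in [13, 16] — holds.
#4 8 / 4 = 2, so 4 divides 8 — holds.
#5 abs(20 - 18) = 2; 2 ≤ 2 — holds.
#6 x1 = 8, x7 = 18; distinct — holds.
#7 x1 + x2 = 8 + 1 = 9; 9 ≤ 12, bound 12 not met — fails.
#8 x7 = 18 lies in [17, 20] — holds.
#9 abs(7 - 1) = 6; 6 > 5, exceeds bound 5 — fails.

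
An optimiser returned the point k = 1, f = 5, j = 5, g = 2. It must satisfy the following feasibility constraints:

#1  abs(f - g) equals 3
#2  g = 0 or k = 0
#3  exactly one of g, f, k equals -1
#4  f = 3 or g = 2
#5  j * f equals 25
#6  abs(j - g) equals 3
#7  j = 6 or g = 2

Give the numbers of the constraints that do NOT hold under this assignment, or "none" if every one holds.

#1 abs(5 - 2) = 3 — OK.
#2 g = 2 ≠ 0 and k = 1 ≠ 0; both disjuncts false — violated.
#3 g=2, f=5, k=1; 0 of them equal -1, not exactly one — violated.
#4 f = 5 ≠ 3, but g = 2 = 2 (second disjunct) — OK.
#5 j * f = 5 * 5 = 25 — OK.
#6 abs(5 - 2) = 3 — OK.
#7 j = 5 ≠ 6, but g = 2 = 2 (second disjunct) — OK.

Violated: 2, 3.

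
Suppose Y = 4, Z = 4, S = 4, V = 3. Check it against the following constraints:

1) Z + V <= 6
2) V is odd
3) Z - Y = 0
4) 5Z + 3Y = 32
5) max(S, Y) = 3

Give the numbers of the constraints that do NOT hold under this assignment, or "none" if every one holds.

Violated: 1, 5.

1) Z + V = 4 + 3 = 7; 7 > 6, bound 6 not met — fails.
2) V = 3 is odd — holds.
3) Z - Y = 4 - 4 = 0 — holds.
4) 5Z + 3Y = 5(4) + 3(4) = 32 — holds.
5) max(4, 4) = 4, not 3 — fails.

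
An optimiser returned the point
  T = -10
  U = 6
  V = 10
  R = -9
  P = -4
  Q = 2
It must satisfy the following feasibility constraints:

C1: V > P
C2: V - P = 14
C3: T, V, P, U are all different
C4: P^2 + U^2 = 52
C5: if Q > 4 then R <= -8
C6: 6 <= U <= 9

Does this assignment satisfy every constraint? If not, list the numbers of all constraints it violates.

C1: V = 10, P = -4; 10 > -4 — holds.
C2: V - P = 10 - (-4) = 14 — holds.
C3: values -10, 10, -4, 6 are pairwise distinct — holds.
C4: P^2 + U^2 = (-4)^2 + 6^2 = 16 + 36 = 52 — holds.
C5: Q = 2, not > 4; antecedent false, conditional vacuously true — holds.
C6: U = 6 lies in [6, 9] — holds.

No violations.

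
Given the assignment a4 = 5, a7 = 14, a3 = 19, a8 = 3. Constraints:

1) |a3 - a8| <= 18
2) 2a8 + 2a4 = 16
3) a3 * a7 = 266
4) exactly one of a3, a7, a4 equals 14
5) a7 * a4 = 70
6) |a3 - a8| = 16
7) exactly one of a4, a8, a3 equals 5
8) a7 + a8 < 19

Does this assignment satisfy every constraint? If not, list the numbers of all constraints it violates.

1) |19 - 3| = 16; 16 ≤ 18 — satisfied.
2) 2a8 + 2a4 = 2(3) + 2(5) = 16 — satisfied.
3) a3 * a7 = 19 * 14 = 266 — satisfied.
4) a3=19, a7=14, a4=5; 1 of them equals 14 — satisfied.
5) a7 * a4 = 14 * 5 = 70 — satisfied.
6) |19 - 3| = 16 — satisfied.
7) a4=5, a8=3, a3=19; 1 of them equals 5 — satisfied.
8) a7 + a8 = 14 + 3 = 17; 17 < 19 — satisfied.

The assignment satisfies every constraint.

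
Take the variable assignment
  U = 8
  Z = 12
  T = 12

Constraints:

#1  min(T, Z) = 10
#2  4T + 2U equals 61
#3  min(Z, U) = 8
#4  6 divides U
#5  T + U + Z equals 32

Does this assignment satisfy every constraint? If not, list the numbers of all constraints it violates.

#1 min(12, 12) = 12, not 10  fails
#2 4T + 2U = 4(12) + 2(8) = 64, not 61  fails
#3 min(12, 8) = 8  holds
#4 8 = 6*1 + 2, so 6 does not divide 8  fails
#5 T + U + Z = 12 + 8 + 12 = 32  holds

Violated: 1, 2, 4.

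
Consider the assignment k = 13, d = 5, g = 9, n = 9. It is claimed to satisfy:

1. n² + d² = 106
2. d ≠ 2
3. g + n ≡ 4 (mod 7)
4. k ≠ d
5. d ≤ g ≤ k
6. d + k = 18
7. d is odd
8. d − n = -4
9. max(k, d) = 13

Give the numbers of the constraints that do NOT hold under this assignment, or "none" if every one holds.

1. n² + d² = 9² + 5² = 81 + 25 = 106  yes
2. d = 5, and 5 ≠ 2  yes
3. g + n = 18; 18 mod 7 = 4  yes
4. k = 13, d = 5; distinct  yes
5. values 5 ≤ 9 ≤ 13  yes
6. d + k = 5 + 13 = 18  yes
7. d = 5 is odd  yes
8. d − n = 5 − 9 = -4  yes
9. max(13, 5) = 13  yes

None — every constraint holds.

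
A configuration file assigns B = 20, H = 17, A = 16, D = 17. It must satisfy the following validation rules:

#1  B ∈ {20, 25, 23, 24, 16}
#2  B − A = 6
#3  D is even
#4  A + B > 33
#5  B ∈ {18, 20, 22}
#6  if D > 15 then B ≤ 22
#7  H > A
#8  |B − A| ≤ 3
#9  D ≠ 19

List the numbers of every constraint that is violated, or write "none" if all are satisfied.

Constraints 2, 3, and 8 do not hold.

#1 B = 20 is in {20, 25, 23, 24, 16} — OK.
#2 B − A = 20 − 16 = 4, not 6 — violated.
#3 D = 17 is odd — violated.
#4 A + B = 16 + 20 = 36; 36 > 33 — OK.
#5 B = 20 is in {18, 20, 22} — OK.
#6 D = 17 > 15, so we need B ≤ 22; B = 20 ≤ 22 — OK.
#7 H = 17, A = 16; 17 > 16 — OK.
#8 |20 − 16| = 4; 4 > 3, exceeds bound 3 — violated.
#9 D = 17, and 17 ≠ 19 — OK.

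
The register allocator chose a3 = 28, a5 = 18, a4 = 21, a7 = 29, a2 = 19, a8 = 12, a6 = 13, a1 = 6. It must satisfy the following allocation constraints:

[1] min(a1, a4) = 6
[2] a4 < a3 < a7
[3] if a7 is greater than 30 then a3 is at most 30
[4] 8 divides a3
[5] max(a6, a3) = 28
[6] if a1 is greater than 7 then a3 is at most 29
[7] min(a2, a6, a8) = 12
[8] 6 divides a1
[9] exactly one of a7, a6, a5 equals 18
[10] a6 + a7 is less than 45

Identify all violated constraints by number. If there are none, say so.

Constraint 4 does not hold.

[1] min(6, 21) = 6  OK
[2] values 21 < 28 < 29  OK
[3] a7 = 29, not > 30; antecedent false, conditional vacuously true  OK
[4] 28 = 8*3 + 4, so 8 does not divide 28  FAIL
[5] max(13, 28) = 28  OK
[6] a1 = 6, not > 7; antecedent false, conditional vacuously true  OK
[7] min(19, 13, 12) = 12  OK
[8] 6 / 6 = 1, so 6 divides 6  OK
[9] a7=29, a6=13, a5=18; 1 of them equals 18  OK
[10] a6 + a7 = 13 + 29 = 42; 42 < 45  OK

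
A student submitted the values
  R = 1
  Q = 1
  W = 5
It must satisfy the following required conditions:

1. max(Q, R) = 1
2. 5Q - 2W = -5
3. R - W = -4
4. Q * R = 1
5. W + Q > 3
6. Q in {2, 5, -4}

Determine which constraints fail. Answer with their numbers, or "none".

1. max(1, 1) = 1 — holds.
2. 5Q - 2W = 5(1) - 2(5) = -5 — holds.
3. R - W = 1 - 5 = -4 — holds.
4. Q * R = 1 * 1 = 1 — holds.
5. W + Q = 5 + 1 = 6; 6 > 3 — holds.
6. Q = 1 is not in {2, 5, -4} — does not hold.

Constraint 6 is violated.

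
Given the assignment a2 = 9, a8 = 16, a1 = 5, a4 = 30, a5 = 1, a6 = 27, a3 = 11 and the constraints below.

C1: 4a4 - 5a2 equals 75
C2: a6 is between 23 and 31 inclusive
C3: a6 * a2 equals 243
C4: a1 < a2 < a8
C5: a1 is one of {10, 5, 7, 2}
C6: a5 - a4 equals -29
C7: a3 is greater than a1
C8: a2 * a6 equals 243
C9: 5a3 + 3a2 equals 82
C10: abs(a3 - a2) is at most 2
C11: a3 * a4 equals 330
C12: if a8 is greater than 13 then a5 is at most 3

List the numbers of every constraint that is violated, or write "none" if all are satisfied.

C1: 4a4 - 5a2 = 4(30) - 5(9) = 75  ✔
C2: a6 = 27 lies in [23, 31]  ✔
C3: a6 * a2 = 27 * 9 = 243  ✔
C4: values 5 < 9 < 16  ✔
C5: a1 = 5 is in {10, 5, 7, 2}  ✔
C6: a5 - a4 = 1 - 30 = -29  ✔
C7: a3 = 11, a1 = 5; 11 > 5  ✔
C8: a2 * a6 = 9 * 27 = 243  ✔
C9: 5a3 + 3a2 = 5(11) + 3(9) = 82  ✔
C10: abs(11 - 9) = 2; 2 ≤ 2  ✔
C11: a3 * a4 = 11 * 30 = 330  ✔
C12: a8 = 16 > 13, so we need a5 ≤ 3; a5 = 1 ≤ 3  ✔

The assignment satisfies every constraint.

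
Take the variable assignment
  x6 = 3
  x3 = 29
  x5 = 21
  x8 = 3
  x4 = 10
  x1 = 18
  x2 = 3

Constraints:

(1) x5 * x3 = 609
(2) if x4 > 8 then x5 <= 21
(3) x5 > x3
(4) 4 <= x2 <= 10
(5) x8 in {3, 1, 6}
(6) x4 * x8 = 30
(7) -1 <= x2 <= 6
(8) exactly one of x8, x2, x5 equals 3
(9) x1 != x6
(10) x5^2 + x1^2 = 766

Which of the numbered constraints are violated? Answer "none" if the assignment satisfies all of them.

(1) x5 * x3 = 21 * 29 = 609 — OK.
(2) x4 = 10 > 8, so we need x5 ≤ 21; x5 = 21 ≤ 21 — OK.
(3) x5 = 21, x3 = 29; 21 ≤ 29 (want >) — violated.
(4) x2 = 3 is outside [4, 10] — violated.
(5) x8 = 3 is in {3, 1, 6} — OK.
(6) x4 * x8 = 10 * 3 = 30 — OK.
(7) x2 = 3 lies in [-1, 6] — OK.
(8) x8=3, x2=3, x5=21; 2 of them equal 3, not exactly one — violated.
(9) x1 = 18, x6 = 3; distinct — OK.
(10) x5^2 + x1^2 = 21^2 + 18^2 = 441 + 324 = 765, not 766 — violated.

No — constraints 3, 4, 8, 10 are not satisfied.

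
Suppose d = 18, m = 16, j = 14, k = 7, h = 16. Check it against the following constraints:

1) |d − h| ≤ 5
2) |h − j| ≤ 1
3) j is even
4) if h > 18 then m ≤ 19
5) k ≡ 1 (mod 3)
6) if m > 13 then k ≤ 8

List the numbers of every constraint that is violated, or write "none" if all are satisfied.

1) |18 − 16| = 2; 2 ≤ 5 — holds.
2) |16 − 14| = 2; 2 > 1, exceeds bound 1 — does not hold.
3) j = 14 is even — holds.
4) h = 16, not > 18; antecedent false, conditional vacuously true — holds.
5) 7 mod 3 = 1 — holds.
6) m = 16 > 13, so we need k ≤ 8; k = 7 ≤ 8 — holds.

Constraint 2 does not hold.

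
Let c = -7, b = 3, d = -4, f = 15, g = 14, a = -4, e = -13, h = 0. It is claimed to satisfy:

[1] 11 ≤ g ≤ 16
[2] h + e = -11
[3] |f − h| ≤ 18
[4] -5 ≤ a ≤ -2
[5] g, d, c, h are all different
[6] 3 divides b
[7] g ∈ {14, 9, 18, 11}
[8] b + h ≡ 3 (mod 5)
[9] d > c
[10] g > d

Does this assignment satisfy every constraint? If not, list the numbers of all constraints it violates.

[1] g = 14 lies in [11, 16]  yes
[2] h + e = 0 + (-13) = -13, not -11  no
[3] |15 − 0| = 15; 15 ≤ 18  yes
[4] a = -4 lies in [-5, -2]  yes
[5] values 14, -4, -7, 0 are pairwise distinct  yes
[6] 3 / 3 = 1, so 3 divides 3  yes
[7] g = 14 is in {14, 9, 18, 11}  yes
[8] b + h = 3; 3 mod 5 = 3  yes
[9] d = -4, c = -7; -4 > -7  yes
[10] g = 14, d = -4; 14 > -4  yes

Constraint 2 is violated.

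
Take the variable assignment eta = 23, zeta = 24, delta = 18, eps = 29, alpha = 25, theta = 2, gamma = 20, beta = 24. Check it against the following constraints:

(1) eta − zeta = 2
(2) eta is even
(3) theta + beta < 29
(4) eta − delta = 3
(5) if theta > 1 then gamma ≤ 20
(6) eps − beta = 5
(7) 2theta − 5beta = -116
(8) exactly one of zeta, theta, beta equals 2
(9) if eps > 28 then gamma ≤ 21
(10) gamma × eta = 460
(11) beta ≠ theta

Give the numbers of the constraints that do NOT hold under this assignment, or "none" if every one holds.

Constraints 1, 2, and 4 do not hold.

(1) eta − zeta = 23 − 24 = -1, not 2  ✘
(2) eta = 23 is odd  ✘
(3) theta + beta = 2 + 24 = 26; 26 < 29  ✔
(4) eta − delta = 23 − 18 = 5, not 3  ✘
(5) theta = 2 > 1, so we need gamma ≤ 20; gamma = 20 ≤ 20  ✔
(6) eps − beta = 29 − 24 = 5  ✔
(7) 2theta − 5beta = 2(2) − 5(24) = -116  ✔
(8) zeta=24, theta=2, beta=24; 1 of them equals 2  ✔
(9) eps = 29 > 28, so we need gamma ≤ 21; gamma = 20 ≤ 21  ✔
(10) gamma × eta = 20 × 23 = 460  ✔
(11) beta = 24, theta = 2; distinct  ✔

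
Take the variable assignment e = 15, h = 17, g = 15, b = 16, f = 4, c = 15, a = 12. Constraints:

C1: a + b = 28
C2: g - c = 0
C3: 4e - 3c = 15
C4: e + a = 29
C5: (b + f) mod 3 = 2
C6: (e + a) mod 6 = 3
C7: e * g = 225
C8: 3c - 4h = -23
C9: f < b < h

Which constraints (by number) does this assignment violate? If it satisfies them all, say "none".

C1: a + b = 12 + 16 = 28  OK
C2: g - c = 15 - 15 = 0  OK
C3: 4e - 3c = 4(15) - 3(15) = 15  OK
C4: e + a = 15 + 12 = 27, not 29  FAIL
C5: b + f = 20; 20 mod 3 = 2  OK
C6: e + a = 27; 27 mod 6 = 3  OK
C7: e * g = 15 * 15 = 225  OK
C8: 3c - 4h = 3(15) - 4(17) = -23  OK
C9: values 4 < 16 < 17  OK

Violated: 4.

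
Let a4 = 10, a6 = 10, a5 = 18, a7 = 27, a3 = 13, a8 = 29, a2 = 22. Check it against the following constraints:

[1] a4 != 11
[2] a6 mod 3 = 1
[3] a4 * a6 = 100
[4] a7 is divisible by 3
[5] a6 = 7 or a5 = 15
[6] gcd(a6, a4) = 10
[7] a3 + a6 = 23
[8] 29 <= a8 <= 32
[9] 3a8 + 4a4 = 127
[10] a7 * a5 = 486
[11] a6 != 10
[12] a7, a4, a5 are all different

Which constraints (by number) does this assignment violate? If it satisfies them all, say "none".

The assignment fails constraints 5 and 11.

[1] a4 = 10, and 10 ≠ 11 — holds.
[2] 10 mod 3 = 1 — holds.
[3] a4 * a6 = 10 * 10 = 100 — holds.
[4] 27 / 3 = 9, so 3 divides 27 — holds.
[5] a6 = 10 ≠ 7 and a5 = 18 ≠ 15; both disjuncts false — fails.
[6] gcd(10, 10) = 10 — holds.
[7] a3 + a6 = 13 + 10 = 23 — holds.
[8] a8 = 29 lies in [29, 32] — holds.
[9] 3a8 + 4a4 = 3(29) + 4(10) = 127 — holds.
[10] a7 * a5 = 27 * 18 = 486 — holds.
[11] a6 = 10, but 10 is required to differ — fails.
[12] values 27, 10, 18 are pairwise distinct — holds.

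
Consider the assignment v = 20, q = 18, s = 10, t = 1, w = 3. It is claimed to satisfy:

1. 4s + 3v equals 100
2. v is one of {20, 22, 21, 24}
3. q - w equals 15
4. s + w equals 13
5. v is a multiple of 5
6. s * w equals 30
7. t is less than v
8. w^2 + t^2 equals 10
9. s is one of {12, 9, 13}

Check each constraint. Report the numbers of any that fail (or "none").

1. 4s + 3v = 4(10) + 3(20) = 100 — satisfied.
2. v = 20 is in {20, 22, 21, 24} — satisfied.
3. q - w = 18 - 3 = 15 — satisfied.
4. s + w = 10 + 3 = 13 — satisfied.
5. 20 / 5 = 4, so 5 divides 20 — satisfied.
6. s * w = 10 * 3 = 30 — satisfied.
7. t = 1, v = 20; 1 < 20 — satisfied.
8. w^2 + t^2 = 3^2 + 1^2 = 9 + 1 = 10 — satisfied.
9. s = 10 is not in {12, 9, 13} — violated.

Constraint 9 is violated.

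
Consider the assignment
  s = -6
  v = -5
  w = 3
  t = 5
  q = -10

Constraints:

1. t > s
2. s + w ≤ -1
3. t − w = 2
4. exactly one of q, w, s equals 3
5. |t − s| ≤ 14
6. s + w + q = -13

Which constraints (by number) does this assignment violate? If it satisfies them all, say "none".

1. t = 5, s = -6; 5 > -6  OK
2. s + w = -6 + 3 = -3; -3 ≤ -1  OK
3. t − w = 5 − 3 = 2  OK
4. q=-10, w=3, s=-6; 1 of them equals 3  OK
5. |5 − (-6)| = 11; 11 ≤ 14  OK
6. s + w + q = -6 + 3 + (-10) = -13  OK

None — every constraint holds.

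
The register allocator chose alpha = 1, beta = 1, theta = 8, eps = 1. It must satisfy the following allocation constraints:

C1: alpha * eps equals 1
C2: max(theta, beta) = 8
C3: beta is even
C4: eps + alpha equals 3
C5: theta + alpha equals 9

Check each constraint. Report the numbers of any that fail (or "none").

The assignment fails constraints 3, 4.

C1: alpha * eps = 1 * 1 = 1  true
C2: max(8, 1) = 8  true
C3: beta = 1 is odd  false
C4: eps + alpha = 1 + 1 = 2, not 3  false
C5: theta + alpha = 8 + 1 = 9  true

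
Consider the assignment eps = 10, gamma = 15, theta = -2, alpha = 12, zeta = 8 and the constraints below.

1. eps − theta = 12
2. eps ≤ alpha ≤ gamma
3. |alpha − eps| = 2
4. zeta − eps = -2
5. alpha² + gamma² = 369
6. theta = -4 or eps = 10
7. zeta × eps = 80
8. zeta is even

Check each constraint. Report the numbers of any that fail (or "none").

None — every constraint holds.

1. eps − theta = 10 − (-2) = 12 — satisfied.
2. values 10 ≤ 12 ≤ 15 — satisfied.
3. |12 − 10| = 2 — satisfied.
4. zeta − eps = 8 − 10 = -2 — satisfied.
5. alpha² + gamma² = 12² + 15² = 144 + 225 = 369 — satisfied.
6. theta = -2 ≠ -4, but eps = 10 = 10 (second disjunct) — satisfied.
7. zeta × eps = 8 × 10 = 80 — satisfied.
8. zeta = 8 is even — satisfied.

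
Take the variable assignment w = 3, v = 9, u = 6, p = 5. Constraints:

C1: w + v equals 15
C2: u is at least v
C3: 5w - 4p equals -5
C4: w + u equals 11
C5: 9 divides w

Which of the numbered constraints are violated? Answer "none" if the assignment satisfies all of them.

C1: w + v = 3 + 9 = 12, not 15  FAIL
C2: u = 6, v = 9; 6 < 9 (want ≥)  FAIL
C3: 5w - 4p = 5(3) - 4(5) = -5  OK
C4: w + u = 3 + 6 = 9, not 11  FAIL
C5: 3 = 9*0 + 3, so 9 does not divide 3  FAIL

Constraints 1, 2, 4, and 5 are violated.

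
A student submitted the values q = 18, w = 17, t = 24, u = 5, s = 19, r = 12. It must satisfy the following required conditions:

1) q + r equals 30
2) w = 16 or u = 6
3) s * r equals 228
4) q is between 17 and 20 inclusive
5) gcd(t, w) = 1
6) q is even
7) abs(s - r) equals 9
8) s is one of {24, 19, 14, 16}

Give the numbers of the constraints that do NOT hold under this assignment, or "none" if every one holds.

Violated: 2, 7.

1) q + r = 18 + 12 = 30  true
2) w = 17 ≠ 16 and u = 5 ≠ 6; both disjuncts false  false
3) s * r = 19 * 12 = 228  true
4) q = 18 lies in [17, 20]  true
5) gcd(24, 17) = 1  true
6) q = 18 is even  true
7) abs(19 - 12) = 7, not 9  false
8) s = 19 is in {24, 19, 14, 16}  true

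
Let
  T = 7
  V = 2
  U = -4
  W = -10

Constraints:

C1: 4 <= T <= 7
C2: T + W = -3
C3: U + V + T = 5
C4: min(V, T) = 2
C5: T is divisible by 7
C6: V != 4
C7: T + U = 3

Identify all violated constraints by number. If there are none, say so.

None — every constraint holds.

C1: T = 7 lies in [4, 7]  OK
C2: T + W = 7 + (-10) = -3  OK
C3: U + V + T = -4 + 2 + 7 = 5  OK
C4: min(2, 7) = 2  OK
C5: 7 / 7 = 1, so 7 divides 7  OK
C6: V = 2, and 2 ≠ 4  OK
C7: T + U = 7 + (-4) = 3  OK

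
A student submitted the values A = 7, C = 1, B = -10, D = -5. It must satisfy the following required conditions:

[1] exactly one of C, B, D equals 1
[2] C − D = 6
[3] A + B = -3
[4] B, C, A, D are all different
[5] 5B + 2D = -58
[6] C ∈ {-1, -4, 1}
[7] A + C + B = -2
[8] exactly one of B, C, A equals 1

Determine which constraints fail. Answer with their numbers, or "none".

The assignment fails constraint 5.

[1] C=1, B=-10, D=-5; 1 of them equals 1 — holds.
[2] C − D = 1 − (-5) = 6 — holds.
[3] A + B = 7 + (-10) = -3 — holds.
[4] values -10, 1, 7, -5 are pairwise distinct — holds.
[5] 5B + 2D = 5(-10) + 2(-5) = -60, not -58 — fails.
[6] C = 1 is in {-1, -4, 1} — holds.
[7] A + C + B = 7 + 1 + (-10) = -2 — holds.
[8] B=-10, C=1, A=7; 1 of them equals 1 — holds.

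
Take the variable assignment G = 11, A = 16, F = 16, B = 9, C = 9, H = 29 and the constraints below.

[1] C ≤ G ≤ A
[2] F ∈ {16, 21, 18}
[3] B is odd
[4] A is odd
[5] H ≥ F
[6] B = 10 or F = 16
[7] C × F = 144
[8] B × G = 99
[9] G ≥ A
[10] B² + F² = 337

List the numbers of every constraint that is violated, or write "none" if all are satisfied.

[1] values 9 ≤ 11 ≤ 16  true
[2] F = 16 is in {16, 21, 18}  true
[3] B = 9 is odd  true
[4] A = 16 is even  false
[5] H = 29, F = 16; 29 ≥ 16  true
[6] B = 9 ≠ 10, but F = 16 = 16 (second disjunct)  true
[7] C × F = 9 × 16 = 144  true
[8] B × G = 9 × 11 = 99  true
[9] G = 11, A = 16; 11 < 16 (want ≥)  false
[10] B² + F² = 9² + 16² = 81 + 256 = 337  true

Constraints 4 and 9 do not hold.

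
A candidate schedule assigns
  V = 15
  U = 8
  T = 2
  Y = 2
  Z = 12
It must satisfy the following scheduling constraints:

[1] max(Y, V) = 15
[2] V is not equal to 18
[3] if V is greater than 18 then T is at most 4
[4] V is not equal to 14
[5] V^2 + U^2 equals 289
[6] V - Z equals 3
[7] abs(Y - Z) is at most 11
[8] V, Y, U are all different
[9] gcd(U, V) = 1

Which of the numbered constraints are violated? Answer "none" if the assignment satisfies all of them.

[1] max(2, 15) = 15 — holds.
[2] V = 15, and 15 ≠ 18 — holds.
[3] V = 15, not > 18; antecedent false, conditional vacuously true — holds.
[4] V = 15, and 15 ≠ 14 — holds.
[5] V^2 + U^2 = 15^2 + 8^2 = 225 + 64 = 289 — holds.
[6] V - Z = 15 - 12 = 3 — holds.
[7] abs(2 - 12) = 10; 10 ≤ 11 — holds.
[8] values 15, 2, 8 are pairwise distinct — holds.
[9] gcd(8, 15) = 1 — holds.

No violations.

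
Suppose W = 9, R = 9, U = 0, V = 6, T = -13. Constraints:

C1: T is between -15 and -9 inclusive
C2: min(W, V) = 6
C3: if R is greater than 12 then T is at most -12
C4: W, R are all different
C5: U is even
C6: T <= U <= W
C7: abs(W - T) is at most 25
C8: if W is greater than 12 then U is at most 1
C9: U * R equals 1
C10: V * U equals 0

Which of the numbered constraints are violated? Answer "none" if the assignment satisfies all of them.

C1: T = -13 lies in [-15, -9] — holds.
C2: min(9, 6) = 6 — holds.
C3: R = 9, not > 12; antecedent false, conditional vacuously true — holds.
C4: W = R = 9, not all different — fails.
C5: U = 0 is even — holds.
C6: values -13 <= 0 <= 9 — holds.
C7: abs(9 - (-13)) = 22; 22 ≤ 25 — holds.
C8: W = 9, not > 12; antecedent false, conditional vacuously true — holds.
C9: U * R = 0 * 9 = 0, not 1 — fails.
C10: V * U = 6 * 0 = 0 — holds.

No — constraints 4 and 9 are not satisfied.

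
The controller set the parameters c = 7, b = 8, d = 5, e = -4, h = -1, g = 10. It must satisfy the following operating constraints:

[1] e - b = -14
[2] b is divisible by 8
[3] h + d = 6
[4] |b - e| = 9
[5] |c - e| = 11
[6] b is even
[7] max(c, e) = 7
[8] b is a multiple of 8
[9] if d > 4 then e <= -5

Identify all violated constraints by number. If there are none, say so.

[1] e - b = -4 - 8 = -12, not -14  no
[2] 8 / 8 = 1, so 8 divides 8  yes
[3] h + d = -1 + 5 = 4, not 6  no
[4] |8 - (-4)| = 12, not 9  no
[5] |7 - (-4)| = 11  yes
[6] b = 8 is even  yes
[7] max(7, -4) = 7  yes
[8] 8 / 8 = 1, so 8 divides 8  yes
[9] d = 5 > 4, so we need e ≤ -5; but e = -4 > -5  no

No — constraints 1, 3, 4, and 9 are not satisfied.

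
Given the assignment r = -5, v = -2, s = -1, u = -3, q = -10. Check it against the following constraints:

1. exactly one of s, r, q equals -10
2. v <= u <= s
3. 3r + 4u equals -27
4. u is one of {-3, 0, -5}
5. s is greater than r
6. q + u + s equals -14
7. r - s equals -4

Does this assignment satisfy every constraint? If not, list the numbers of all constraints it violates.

Constraint 2 is violated.

1. s=-1, r=-5, q=-10; 1 of them equals -10  OK
2. values -2, -3, -1; v = -2 is not <= u = -3  FAIL
3. 3r + 4u = 3(-5) + 4(-3) = -27  OK
4. u = -3 is in {-3, 0, -5}  OK
5. s = -1, r = -5; -1 > -5  OK
6. q + u + s = -10 + (-3) + (-1) = -14  OK
7. r - s = -5 - (-1) = -4  OK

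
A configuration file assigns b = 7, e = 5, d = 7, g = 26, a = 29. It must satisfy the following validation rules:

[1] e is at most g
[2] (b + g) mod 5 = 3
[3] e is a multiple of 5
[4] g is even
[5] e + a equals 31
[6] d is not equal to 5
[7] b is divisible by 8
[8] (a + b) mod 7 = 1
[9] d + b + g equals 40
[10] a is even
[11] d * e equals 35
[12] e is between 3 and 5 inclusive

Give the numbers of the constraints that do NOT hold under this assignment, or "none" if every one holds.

The assignment fails constraints 5, 7, and 10.

[1] e = 5, g = 26; 5 ≤ 26  holds
[2] b + g = 33; 33 mod 5 = 3  holds
[3] 5 / 5 = 1, so 5 divides 5  holds
[4] g = 26 is even  holds
[5] e + a = 5 + 29 = 34, not 31  fails
[6] d = 7, and 7 ≠ 5  holds
[7] 7 = 8*0 + 7, so 8 does not divide 7  fails
[8] a + b = 36; 36 mod 7 = 1  holds
[9] d + b + g = 7 + 7 + 26 = 40  holds
[10] a = 29 is odd  fails
[11] d * e = 7 * 5 = 35  holds
[12] e = 5 lies in [3, 5]  holds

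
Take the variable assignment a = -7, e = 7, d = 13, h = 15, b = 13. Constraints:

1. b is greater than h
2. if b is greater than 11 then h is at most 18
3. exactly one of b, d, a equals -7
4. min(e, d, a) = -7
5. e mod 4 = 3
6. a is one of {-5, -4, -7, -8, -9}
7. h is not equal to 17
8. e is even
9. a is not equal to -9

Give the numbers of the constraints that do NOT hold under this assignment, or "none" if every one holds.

1. b = 13, h = 15; 13 ≤ 15 (want >) — violated.
2. b = 13 > 11, so we need h ≤ 18; h = 15 ≤ 18 — satisfied.
3. b=13, d=13, a=-7; 1 of them equals -7 — satisfied.
4. min(7, 13, -7) = -7 — satisfied.
5. 7 mod 4 = 3 — satisfied.
6. a = -7 is in {-5, -4, -7, -8, -9} — satisfied.
7. h = 15, and 15 ≠ 17 — satisfied.
8. e = 7 is odd — violated.
9. a = -7, and -7 ≠ -9 — satisfied.

Violated: 1, 8.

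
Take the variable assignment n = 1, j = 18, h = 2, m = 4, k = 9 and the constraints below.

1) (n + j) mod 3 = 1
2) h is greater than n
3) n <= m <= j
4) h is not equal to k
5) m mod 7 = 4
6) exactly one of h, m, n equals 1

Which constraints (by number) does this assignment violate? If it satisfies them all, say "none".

No violations.

1) n + j = 19; 19 mod 3 = 1  yes
2) h = 2, n = 1; 2 > 1  yes
3) values 1 <= 4 <= 18  yes
4) h = 2, k = 9; distinct  yes
5) 4 mod 7 = 4  yes
6) h=2, m=4, n=1; 1 of them equals 1  yes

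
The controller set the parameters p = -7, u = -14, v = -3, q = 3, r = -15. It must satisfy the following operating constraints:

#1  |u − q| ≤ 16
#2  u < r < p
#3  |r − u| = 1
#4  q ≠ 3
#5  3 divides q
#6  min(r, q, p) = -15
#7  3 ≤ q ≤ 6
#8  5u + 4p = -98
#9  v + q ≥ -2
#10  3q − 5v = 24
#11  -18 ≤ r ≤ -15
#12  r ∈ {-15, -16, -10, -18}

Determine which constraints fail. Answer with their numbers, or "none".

#1 |-14 − 3| = 17; 17 > 16, exceeds bound 16 — violated.
#2 values -14, -15, -7; u = -14 is not < r = -15 — violated.
#3 |-15 − (-14)| = 1 — OK.
#4 q = 3, but 3 is required to differ — violated.
#5 3 / 3 = 1, so 3 divides 3 — OK.
#6 min(-15, 3, -7) = -15 — OK.
#7 q = 3 lies in [3, 6] — OK.
#8 5u + 4p = 5(-14) + 4(-7) = -98 — OK.
#9 v + q = -3 + 3 = 0; 0 ≥ -2 — OK.
#10 3q − 5v = 3(3) − 5(-3) = 24 — OK.
#11 r = -15 lies in [-18, -15] — OK.
#12 r = -15 is in {-15, -16, -10, -18} — OK.

No — constraints 1, 2, and 4 are not satisfied.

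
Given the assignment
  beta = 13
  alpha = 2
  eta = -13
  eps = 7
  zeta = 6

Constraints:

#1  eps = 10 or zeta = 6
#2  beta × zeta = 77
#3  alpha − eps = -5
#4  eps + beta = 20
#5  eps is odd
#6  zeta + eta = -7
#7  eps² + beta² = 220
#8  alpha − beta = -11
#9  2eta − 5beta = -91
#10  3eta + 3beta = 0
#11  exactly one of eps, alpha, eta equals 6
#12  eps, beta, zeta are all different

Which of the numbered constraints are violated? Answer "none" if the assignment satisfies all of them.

Constraints 2, 7, 11 do not hold.

#1 eps = 7 ≠ 10, but zeta = 6 = 6 (second disjunct)  ✔
#2 beta × zeta = 13 × 6 = 78, not 77  ✘
#3 alpha − eps = 2 − 7 = -5  ✔
#4 eps + beta = 7 + 13 = 20  ✔
#5 eps = 7 is odd  ✔
#6 zeta + eta = 6 + (-13) = -7  ✔
#7 eps² + beta² = 7² + 13² = 49 + 169 = 218, not 220  ✘
#8 alpha − beta = 2 − 13 = -11  ✔
#9 2eta − 5beta = 2(-13) − 5(13) = -91  ✔
#10 3eta + 3beta = 3(-13) + 3(13) = 0  ✔
#11 eps=7, alpha=2, eta=-13; 0 of them equal 6, not exactly one  ✘
#12 values 7, 13, 6 are pairwise distinct  ✔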